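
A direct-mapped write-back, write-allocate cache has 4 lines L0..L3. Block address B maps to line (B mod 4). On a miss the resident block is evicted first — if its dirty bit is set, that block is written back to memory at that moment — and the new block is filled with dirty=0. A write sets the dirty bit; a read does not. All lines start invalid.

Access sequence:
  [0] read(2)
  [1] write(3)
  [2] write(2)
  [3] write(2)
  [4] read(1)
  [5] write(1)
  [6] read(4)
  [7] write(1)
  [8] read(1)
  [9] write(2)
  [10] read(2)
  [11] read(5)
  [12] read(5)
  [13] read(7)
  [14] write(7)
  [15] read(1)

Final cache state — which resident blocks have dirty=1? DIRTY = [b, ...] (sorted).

0: R B2 -> L2 miss  d=-]
1: W B3 -> L3 miss  d=D]
2: W B2 -> L2 hit  d=D]
3: W B2 -> L2 hit  d=D]
4: R B1 -> L1 miss  d=-]
5: W B1 -> L1 hit  d=D]
6: R B4 -> L0 miss  d=-]
7: W B1 -> L1 hit  d=D]
8: R B1 -> L1 hit  d=D]
9: W B2 -> L2 hit  d=D]
10: R B2 -> L2 hit  d=D]
11: R B5 -> L1 miss wb->B1  d=-]
12: R B5 -> L1 hit  d=-]
13: R B7 -> L3 miss wb->B3  d=-]
14: W B7 -> L3 hit  d=D]
15: R B1 -> L1 miss  d=-]

DIRTY = [2, 7]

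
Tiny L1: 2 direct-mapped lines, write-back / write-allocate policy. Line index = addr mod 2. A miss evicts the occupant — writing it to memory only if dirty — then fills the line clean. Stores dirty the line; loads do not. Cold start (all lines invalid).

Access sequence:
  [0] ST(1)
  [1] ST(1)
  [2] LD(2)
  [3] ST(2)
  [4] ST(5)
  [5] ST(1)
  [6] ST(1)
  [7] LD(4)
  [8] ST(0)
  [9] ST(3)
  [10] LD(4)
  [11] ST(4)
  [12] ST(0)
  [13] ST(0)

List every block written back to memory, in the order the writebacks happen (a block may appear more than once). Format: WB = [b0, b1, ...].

0: W B1 → L1 miss [D]
1: W B1 → L1 hit [D]
2: R B2 → L0 miss [-]
3: W B2 → L0 hit [D]
4: W B5 → L1 miss wb→B1 [D]
5: W B1 → L1 miss wb→B5 [D]
6: W B1 → L1 hit [D]
7: R B4 → L0 miss wb→B2 [-]
8: W B0 → L0 miss [D]
9: W B3 → L1 miss wb→B1 [D]
10: R B4 → L0 miss wb→B0 [-]
11: W B4 → L0 hit [D]
12: W B0 → L0 miss wb→B4 [D]
13: W B0 → L0 hit [D]

WB = [1, 5, 2, 1, 0, 4]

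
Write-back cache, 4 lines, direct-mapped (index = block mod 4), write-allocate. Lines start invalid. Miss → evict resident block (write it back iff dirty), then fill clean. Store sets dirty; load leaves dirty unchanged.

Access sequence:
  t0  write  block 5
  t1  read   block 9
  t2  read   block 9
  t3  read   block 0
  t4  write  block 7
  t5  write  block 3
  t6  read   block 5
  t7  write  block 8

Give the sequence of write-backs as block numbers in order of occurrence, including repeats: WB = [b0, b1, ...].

WB = [5, 7]

  0 | W B5 → L1 miss [D]
  1 | R B9 → L1 miss wb→B5 [-]
  2 | R B9 → L1 hit [-]
  3 | R B0 → L0 miss [-]
  4 | W B7 → L3 miss [D]
  5 | W B3 → L3 miss wb→B7 [D]
  6 | R B5 → L1 miss [-]
  7 | W B8 → L0 miss [D]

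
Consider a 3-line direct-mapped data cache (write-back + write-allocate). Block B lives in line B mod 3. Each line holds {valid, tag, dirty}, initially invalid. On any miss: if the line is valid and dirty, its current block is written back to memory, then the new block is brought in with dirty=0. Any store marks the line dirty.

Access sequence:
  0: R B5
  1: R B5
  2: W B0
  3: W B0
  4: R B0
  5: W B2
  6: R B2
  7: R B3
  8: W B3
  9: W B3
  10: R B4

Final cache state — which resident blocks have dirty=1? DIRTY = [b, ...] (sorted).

DIRTY = [2, 3]

0: R B5 -> L2 miss  d=-]
1: R B5 -> L2 hit  d=-]
2: W B0 -> L0 miss  d=D]
3: W B0 -> L0 hit  d=D]
4: R B0 -> L0 hit  d=D]
5: W B2 -> L2 miss  d=D]
6: R B2 -> L2 hit  d=D]
7: R B3 -> L0 miss wb->B0  d=-]
8: W B3 -> L0 hit  d=D]
9: W B3 -> L0 hit  d=D]
10: R B4 -> L1 miss  d=-]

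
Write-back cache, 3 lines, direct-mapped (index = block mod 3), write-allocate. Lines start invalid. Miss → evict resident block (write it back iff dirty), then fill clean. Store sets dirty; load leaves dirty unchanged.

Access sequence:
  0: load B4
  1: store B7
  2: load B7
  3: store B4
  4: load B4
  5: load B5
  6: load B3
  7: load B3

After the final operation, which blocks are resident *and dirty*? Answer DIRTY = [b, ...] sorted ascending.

DIRTY = [4]

  0 | R B4 → L1 miss [-]
  1 | W B7 → L1 miss [D]
  2 | R B7 → L1 hit [D]
  3 | W B4 → L1 miss wb→B7 [D]
  4 | R B4 → L1 hit [D]
  5 | R B5 → L2 miss [-]
  6 | R B3 → L0 miss [-]
  7 | R B3 → L0 hit [-]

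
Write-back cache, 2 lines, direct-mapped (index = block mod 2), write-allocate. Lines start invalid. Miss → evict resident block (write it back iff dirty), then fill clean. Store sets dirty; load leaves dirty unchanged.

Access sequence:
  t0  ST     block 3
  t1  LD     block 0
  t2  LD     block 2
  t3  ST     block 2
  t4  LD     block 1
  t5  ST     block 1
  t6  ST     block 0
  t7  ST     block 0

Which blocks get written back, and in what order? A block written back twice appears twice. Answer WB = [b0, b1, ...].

0: W B3 -> L1 miss  d=D]
1: R B0 -> L0 miss  d=-]
2: R B2 -> L0 miss  d=-]
3: W B2 -> L0 hit  d=D]
4: R B1 -> L1 miss wb->B3  d=-]
5: W B1 -> L1 hit  d=D]
6: W B0 -> L0 miss wb->B2  d=D]
7: W B0 -> L0 hit  d=D]

WB = [3, 2]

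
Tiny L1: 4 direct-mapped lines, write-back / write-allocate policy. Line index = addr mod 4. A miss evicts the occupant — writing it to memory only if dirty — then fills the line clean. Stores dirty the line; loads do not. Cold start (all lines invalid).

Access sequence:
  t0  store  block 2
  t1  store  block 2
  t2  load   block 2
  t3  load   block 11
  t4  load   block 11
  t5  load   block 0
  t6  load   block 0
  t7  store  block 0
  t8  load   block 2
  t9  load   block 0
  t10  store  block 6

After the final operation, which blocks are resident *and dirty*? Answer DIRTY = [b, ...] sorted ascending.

0: W B2 → L2 miss [D]
1: W B2 → L2 hit [D]
2: R B2 → L2 hit [D]
3: R B11 → L3 miss [-]
4: R B11 → L3 hit [-]
5: R B0 → L0 miss [-]
6: R B0 → L0 hit [-]
7: W B0 → L0 hit [D]
8: R B2 → L2 hit [D]
9: R B0 → L0 hit [D]
10: W B6 → L2 miss wb→B2 [D]

DIRTY = [0, 6]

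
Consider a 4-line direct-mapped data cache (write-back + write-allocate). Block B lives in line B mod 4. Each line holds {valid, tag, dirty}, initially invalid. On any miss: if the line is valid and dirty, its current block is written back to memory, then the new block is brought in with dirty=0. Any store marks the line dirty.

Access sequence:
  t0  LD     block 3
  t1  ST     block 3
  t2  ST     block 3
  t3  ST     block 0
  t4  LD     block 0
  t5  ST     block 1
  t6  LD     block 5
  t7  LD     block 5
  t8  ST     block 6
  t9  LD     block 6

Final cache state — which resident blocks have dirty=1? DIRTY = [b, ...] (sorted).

DIRTY = [0, 3, 6]

  0 | R B3 → L3 miss [-]
  1 | W B3 → L3 hit [D]
  2 | W B3 → L3 hit [D]
  3 | W B0 → L0 miss [D]
  4 | R B0 → L0 hit [D]
  5 | W B1 → L1 miss [D]
  6 | R B5 → L1 miss wb→B1 [-]
  7 | R B5 → L1 hit [-]
  8 | W B6 → L2 miss [D]
  9 | R B6 → L2 hit [D]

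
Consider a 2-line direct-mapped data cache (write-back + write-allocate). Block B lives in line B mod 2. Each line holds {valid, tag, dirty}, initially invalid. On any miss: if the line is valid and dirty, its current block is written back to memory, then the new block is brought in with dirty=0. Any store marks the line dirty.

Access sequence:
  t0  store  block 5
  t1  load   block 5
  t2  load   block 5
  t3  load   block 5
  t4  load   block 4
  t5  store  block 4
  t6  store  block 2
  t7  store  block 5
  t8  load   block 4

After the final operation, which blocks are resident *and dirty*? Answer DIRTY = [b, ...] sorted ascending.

DIRTY = [5]

0: W B5 -> L1 miss  d=D]
1: R B5 -> L1 hit  d=D]
2: R B5 -> L1 hit  d=D]
3: R B5 -> L1 hit  d=D]
4: R B4 -> L0 miss  d=-]
5: W B4 -> L0 hit  d=D]
6: W B2 -> L0 miss wb->B4  d=D]
7: W B5 -> L1 hit  d=D]
8: R B4 -> L0 miss wb->B2  d=-]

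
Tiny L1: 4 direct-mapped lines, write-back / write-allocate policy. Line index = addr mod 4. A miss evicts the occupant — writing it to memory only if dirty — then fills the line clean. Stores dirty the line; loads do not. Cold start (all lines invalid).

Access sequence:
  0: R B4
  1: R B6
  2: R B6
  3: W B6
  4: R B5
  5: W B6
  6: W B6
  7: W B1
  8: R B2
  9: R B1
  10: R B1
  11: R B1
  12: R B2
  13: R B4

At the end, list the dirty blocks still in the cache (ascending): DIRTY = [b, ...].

DIRTY = [1]

0: R B4 → L0 miss [-]
1: R B6 → L2 miss [-]
2: R B6 → L2 hit [-]
3: W B6 → L2 hit [D]
4: R B5 → L1 miss [-]
5: W B6 → L2 hit [D]
6: W B6 → L2 hit [D]
7: W B1 → L1 miss [D]
8: R B2 → L2 miss wb→B6 [-]
9: R B1 → L1 hit [D]
10: R B1 → L1 hit [D]
11: R B1 → L1 hit [D]
12: R B2 → L2 hit [-]
13: R B4 → L0 hit [-]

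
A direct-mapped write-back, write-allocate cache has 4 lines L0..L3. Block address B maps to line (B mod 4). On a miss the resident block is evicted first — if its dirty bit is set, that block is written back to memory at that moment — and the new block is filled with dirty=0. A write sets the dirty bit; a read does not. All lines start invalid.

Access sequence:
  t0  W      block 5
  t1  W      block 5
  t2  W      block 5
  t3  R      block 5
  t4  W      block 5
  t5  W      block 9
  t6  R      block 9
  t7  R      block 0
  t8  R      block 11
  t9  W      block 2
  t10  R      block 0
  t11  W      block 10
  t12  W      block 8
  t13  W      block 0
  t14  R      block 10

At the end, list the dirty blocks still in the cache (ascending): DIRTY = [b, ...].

0: W B5 -> L1 miss  d=D]
1: W B5 -> L1 hit  d=D]
2: W B5 -> L1 hit  d=D]
3: R B5 -> L1 hit  d=D]
4: W B5 -> L1 hit  d=D]
5: W B9 -> L1 miss wb->B5  d=D]
6: R B9 -> L1 hit  d=D]
7: R B0 -> L0 miss  d=-]
8: R B11 -> L3 miss  d=-]
9: W B2 -> L2 miss  d=D]
10: R B0 -> L0 hit  d=-]
11: W B10 -> L2 miss wb->B2  d=D]
12: W B8 -> L0 miss  d=D]
13: W B0 -> L0 miss wb->B8  d=D]
14: R B10 -> L2 hit  d=D]

DIRTY = [0, 9, 10]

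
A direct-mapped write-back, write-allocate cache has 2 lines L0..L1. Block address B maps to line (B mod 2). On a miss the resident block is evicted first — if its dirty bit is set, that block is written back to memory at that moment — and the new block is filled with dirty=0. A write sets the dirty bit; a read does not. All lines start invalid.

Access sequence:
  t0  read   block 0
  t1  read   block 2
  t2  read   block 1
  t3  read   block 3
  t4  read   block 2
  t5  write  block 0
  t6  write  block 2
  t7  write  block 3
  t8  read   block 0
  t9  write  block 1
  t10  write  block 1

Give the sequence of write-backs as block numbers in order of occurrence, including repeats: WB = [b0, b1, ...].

WB = [0, 2, 3]

0: R B0 → L0 miss [-]
1: R B2 → L0 miss [-]
2: R B1 → L1 miss [-]
3: R B3 → L1 miss [-]
4: R B2 → L0 hit [-]
5: W B0 → L0 miss [D]
6: W B2 → L0 miss wb→B0 [D]
7: W B3 → L1 hit [D]
8: R B0 → L0 miss wb→B2 [-]
9: W B1 → L1 miss wb→B3 [D]
10: W B1 → L1 hit [D]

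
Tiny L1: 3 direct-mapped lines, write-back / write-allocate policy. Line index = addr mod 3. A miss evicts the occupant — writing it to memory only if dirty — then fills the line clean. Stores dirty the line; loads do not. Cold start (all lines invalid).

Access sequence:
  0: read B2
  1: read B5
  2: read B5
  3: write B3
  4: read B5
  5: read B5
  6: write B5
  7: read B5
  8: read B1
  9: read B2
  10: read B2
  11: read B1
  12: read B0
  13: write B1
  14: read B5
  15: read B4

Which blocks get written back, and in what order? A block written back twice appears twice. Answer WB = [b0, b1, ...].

WB = [5, 3, 1]

0: R B2 → L2 miss [-]
1: R B5 → L2 miss [-]
2: R B5 → L2 hit [-]
3: W B3 → L0 miss [D]
4: R B5 → L2 hit [-]
5: R B5 → L2 hit [-]
6: W B5 → L2 hit [D]
7: R B5 → L2 hit [D]
8: R B1 → L1 miss [-]
9: R B2 → L2 miss wb→B5 [-]
10: R B2 → L2 hit [-]
11: R B1 → L1 hit [-]
12: R B0 → L0 miss wb→B3 [-]
13: W B1 → L1 hit [D]
14: R B5 → L2 miss [-]
15: R B4 → L1 miss wb→B1 [-]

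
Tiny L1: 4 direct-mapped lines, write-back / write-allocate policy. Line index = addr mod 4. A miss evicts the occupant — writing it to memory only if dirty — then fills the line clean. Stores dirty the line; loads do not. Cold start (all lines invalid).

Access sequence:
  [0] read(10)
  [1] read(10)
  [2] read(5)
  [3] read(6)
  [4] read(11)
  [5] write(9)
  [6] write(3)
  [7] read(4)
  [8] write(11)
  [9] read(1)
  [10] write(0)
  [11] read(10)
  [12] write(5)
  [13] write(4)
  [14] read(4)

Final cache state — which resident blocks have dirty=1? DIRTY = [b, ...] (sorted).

0: R B10 → L2 miss [-]
1: R B10 → L2 hit [-]
2: R B5 → L1 miss [-]
3: R B6 → L2 miss [-]
4: R B11 → L3 miss [-]
5: W B9 → L1 miss [D]
6: W B3 → L3 miss [D]
7: R B4 → L0 miss [-]
8: W B11 → L3 miss wb→B3 [D]
9: R B1 → L1 miss wb→B9 [-]
10: W B0 → L0 miss [D]
11: R B10 → L2 miss [-]
12: W B5 → L1 miss [D]
13: W B4 → L0 miss wb→B0 [D]
14: R B4 → L0 hit [D]

DIRTY = [4, 5, 11]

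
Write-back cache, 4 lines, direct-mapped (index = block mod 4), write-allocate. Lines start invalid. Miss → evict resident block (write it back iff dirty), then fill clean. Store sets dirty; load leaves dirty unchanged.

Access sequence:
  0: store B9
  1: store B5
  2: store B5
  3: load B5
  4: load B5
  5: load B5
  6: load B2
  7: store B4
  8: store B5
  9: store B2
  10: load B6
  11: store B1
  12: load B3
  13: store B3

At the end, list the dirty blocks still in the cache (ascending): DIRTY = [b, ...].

DIRTY = [1, 3, 4]

0: W B9 -> L1 miss  d=D]
1: W B5 -> L1 miss wb->B9  d=D]
2: W B5 -> L1 hit  d=D]
3: R B5 -> L1 hit  d=D]
4: R B5 -> L1 hit  d=D]
5: R B5 -> L1 hit  d=D]
6: R B2 -> L2 miss  d=-]
7: W B4 -> L0 miss  d=D]
8: W B5 -> L1 hit  d=D]
9: W B2 -> L2 hit  d=D]
10: R B6 -> L2 miss wb->B2  d=-]
11: W B1 -> L1 miss wb->B5  d=D]
12: R B3 -> L3 miss  d=-]
13: W B3 -> L3 hit  d=D]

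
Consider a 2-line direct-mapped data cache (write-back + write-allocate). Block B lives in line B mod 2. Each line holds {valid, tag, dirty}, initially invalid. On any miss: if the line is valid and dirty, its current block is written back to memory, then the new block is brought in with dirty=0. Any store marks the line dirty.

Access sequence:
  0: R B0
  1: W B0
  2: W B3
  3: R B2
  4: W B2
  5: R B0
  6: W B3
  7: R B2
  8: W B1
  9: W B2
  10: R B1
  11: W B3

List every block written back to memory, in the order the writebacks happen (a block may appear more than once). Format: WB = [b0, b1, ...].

0: R B0 -> L0 miss  d=-]
1: W B0 -> L0 hit  d=D]
2: W B3 -> L1 miss  d=D]
3: R B2 -> L0 miss wb->B0  d=-]
4: W B2 -> L0 hit  d=D]
5: R B0 -> L0 miss wb->B2  d=-]
6: W B3 -> L1 hit  d=D]
7: R B2 -> L0 miss  d=-]
8: W B1 -> L1 miss wb->B3  d=D]
9: W B2 -> L0 hit  d=D]
10: R B1 -> L1 hit  d=D]
11: W B3 -> L1 miss wb->B1  d=D]

WB = [0, 2, 3, 1]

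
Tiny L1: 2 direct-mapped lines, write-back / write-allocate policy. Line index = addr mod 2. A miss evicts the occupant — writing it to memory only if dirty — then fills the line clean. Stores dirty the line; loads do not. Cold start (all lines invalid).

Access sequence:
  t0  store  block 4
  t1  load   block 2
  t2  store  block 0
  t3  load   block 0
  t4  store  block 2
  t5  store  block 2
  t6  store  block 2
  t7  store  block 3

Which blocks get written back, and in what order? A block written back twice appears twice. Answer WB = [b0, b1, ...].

  0 | W B4 → L0 miss [D]
  1 | R B2 → L0 miss wb→B4 [-]
  2 | W B0 → L0 miss [D]
  3 | R B0 → L0 hit [D]
  4 | W B2 → L0 miss wb→B0 [D]
  5 | W B2 → L0 hit [D]
  6 | W B2 → L0 hit [D]
  7 | W B3 → L1 miss [D]

WB = [4, 0]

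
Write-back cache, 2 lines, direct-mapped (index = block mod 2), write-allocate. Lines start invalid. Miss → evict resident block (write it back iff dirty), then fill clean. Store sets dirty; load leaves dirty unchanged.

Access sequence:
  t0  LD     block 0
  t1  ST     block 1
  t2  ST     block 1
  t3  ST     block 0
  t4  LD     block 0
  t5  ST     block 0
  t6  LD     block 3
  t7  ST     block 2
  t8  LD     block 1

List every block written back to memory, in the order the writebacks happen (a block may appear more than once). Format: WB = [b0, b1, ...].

WB = [1, 0]

0: R B0 -> L0 miss  d=-]
1: W B1 -> L1 miss  d=D]
2: W B1 -> L1 hit  d=D]
3: W B0 -> L0 hit  d=D]
4: R B0 -> L0 hit  d=D]
5: W B0 -> L0 hit  d=D]
6: R B3 -> L1 miss wb->B1  d=-]
7: W B2 -> L0 miss wb->B0  d=D]
8: R B1 -> L1 miss  d=-]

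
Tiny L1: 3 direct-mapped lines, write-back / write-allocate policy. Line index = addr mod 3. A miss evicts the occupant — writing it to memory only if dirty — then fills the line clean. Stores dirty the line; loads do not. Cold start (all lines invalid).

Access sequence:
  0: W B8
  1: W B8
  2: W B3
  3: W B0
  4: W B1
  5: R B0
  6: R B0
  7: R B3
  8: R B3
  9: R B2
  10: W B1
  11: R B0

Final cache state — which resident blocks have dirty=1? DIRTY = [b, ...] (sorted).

DIRTY = [1]

0: W B8 -> L2 miss  d=D]
1: W B8 -> L2 hit  d=D]
2: W B3 -> L0 miss  d=D]
3: W B0 -> L0 miss wb->B3  d=D]
4: W B1 -> L1 miss  d=D]
5: R B0 -> L0 hit  d=D]
6: R B0 -> L0 hit  d=D]
7: R B3 -> L0 miss wb->B0  d=-]
8: R B3 -> L0 hit  d=-]
9: R B2 -> L2 miss wb->B8  d=-]
10: W B1 -> L1 hit  d=D]
11: R B0 -> L0 miss  d=-]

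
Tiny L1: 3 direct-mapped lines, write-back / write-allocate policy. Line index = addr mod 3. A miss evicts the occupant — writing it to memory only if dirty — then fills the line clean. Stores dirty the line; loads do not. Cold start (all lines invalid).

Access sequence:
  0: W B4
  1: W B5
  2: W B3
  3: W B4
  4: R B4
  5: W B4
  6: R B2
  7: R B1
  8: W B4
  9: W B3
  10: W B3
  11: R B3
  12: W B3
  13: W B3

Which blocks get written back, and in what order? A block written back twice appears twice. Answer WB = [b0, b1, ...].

WB = [5, 4]

0: W B4 -> L1 miss  d=D]
1: W B5 -> L2 miss  d=D]
2: W B3 -> L0 miss  d=D]
3: W B4 -> L1 hit  d=D]
4: R B4 -> L1 hit  d=D]
5: W B4 -> L1 hit  d=D]
6: R B2 -> L2 miss wb->B5  d=-]
7: R B1 -> L1 miss wb->B4  d=-]
8: W B4 -> L1 miss  d=D]
9: W B3 -> L0 hit  d=D]
10: W B3 -> L0 hit  d=D]
11: R B3 -> L0 hit  d=D]
12: W B3 -> L0 hit  d=D]
13: W B3 -> L0 hit  d=D]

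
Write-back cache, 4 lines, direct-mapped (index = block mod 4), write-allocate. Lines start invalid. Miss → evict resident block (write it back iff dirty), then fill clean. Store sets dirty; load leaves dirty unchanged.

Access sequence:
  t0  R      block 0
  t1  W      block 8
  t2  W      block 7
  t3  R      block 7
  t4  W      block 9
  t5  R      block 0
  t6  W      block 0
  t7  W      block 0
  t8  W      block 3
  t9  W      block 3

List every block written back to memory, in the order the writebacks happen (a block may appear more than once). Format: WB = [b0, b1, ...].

WB = [8, 7]

0: R B0 -> L0 miss  d=-]
1: W B8 -> L0 miss  d=D]
2: W B7 -> L3 miss  d=D]
3: R B7 -> L3 hit  d=D]
4: W B9 -> L1 miss  d=D]
5: R B0 -> L0 miss wb->B8  d=-]
6: W B0 -> L0 hit  d=D]
7: W B0 -> L0 hit  d=D]
8: W B3 -> L3 miss wb->B7  d=D]
9: W B3 -> L3 hit  d=D]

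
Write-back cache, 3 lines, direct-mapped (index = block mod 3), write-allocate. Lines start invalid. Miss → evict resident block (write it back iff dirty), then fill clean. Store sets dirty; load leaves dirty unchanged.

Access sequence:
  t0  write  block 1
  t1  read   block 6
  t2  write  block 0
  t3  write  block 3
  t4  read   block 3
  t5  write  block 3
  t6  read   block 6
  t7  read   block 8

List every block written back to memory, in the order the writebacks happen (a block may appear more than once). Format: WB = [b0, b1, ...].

WB = [0, 3]

0: W B1 -> L1 miss  d=D]
1: R B6 -> L0 miss  d=-]
2: W B0 -> L0 miss  d=D]
3: W B3 -> L0 miss wb->B0  d=D]
4: R B3 -> L0 hit  d=D]
5: W B3 -> L0 hit  d=D]
6: R B6 -> L0 miss wb->B3  d=-]
7: R B8 -> L2 miss  d=-]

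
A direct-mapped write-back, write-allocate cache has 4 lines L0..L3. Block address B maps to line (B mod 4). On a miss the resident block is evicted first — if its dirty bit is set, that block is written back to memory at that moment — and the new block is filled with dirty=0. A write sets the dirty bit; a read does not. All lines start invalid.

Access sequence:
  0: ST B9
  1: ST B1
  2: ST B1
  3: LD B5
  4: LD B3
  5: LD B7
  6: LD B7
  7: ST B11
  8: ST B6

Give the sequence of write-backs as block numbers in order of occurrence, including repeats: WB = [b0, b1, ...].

0: W B9 -> L1 miss  d=D]
1: W B1 -> L1 miss wb->B9  d=D]
2: W B1 -> L1 hit  d=D]
3: R B5 -> L1 miss wb->B1  d=-]
4: R B3 -> L3 miss  d=-]
5: R B7 -> L3 miss  d=-]
6: R B7 -> L3 hit  d=-]
7: W B11 -> L3 miss  d=D]
8: W B6 -> L2 miss  d=D]

WB = [9, 1]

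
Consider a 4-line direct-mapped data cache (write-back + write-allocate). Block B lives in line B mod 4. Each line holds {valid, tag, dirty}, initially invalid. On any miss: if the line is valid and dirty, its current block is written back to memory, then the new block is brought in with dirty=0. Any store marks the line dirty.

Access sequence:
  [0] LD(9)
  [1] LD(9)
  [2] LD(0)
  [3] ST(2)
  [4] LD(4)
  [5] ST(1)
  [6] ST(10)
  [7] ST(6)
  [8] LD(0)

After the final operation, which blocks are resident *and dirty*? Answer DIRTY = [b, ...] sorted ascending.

  0 | R B9 → L1 miss [-]
  1 | R B9 → L1 hit [-]
  2 | R B0 → L0 miss [-]
  3 | W B2 → L2 miss [D]
  4 | R B4 → L0 miss [-]
  5 | W B1 → L1 miss [D]
  6 | W B10 → L2 miss wb→B2 [D]
  7 | W B6 → L2 miss wb→B10 [D]
  8 | R B0 → L0 miss [-]

DIRTY = [1, 6]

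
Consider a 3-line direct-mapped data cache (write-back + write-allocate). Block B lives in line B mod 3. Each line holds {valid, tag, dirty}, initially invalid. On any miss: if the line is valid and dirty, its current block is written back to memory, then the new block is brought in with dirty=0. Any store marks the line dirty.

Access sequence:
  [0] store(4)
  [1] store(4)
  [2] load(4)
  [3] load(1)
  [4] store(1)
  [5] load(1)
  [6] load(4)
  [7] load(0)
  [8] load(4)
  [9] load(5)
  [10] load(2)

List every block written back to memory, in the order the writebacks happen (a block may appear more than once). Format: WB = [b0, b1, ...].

  0 | W B4 → L1 miss [D]
  1 | W B4 → L1 hit [D]
  2 | R B4 → L1 hit [D]
  3 | R B1 → L1 miss wb→B4 [-]
  4 | W B1 → L1 hit [D]
  5 | R B1 → L1 hit [D]
  6 | R B4 → L1 miss wb→B1 [-]
  7 | R B0 → L0 miss [-]
  8 | R B4 → L1 hit [-]
  9 | R B5 → L2 miss [-]
  10 | R B2 → L2 miss [-]

WB = [4, 1]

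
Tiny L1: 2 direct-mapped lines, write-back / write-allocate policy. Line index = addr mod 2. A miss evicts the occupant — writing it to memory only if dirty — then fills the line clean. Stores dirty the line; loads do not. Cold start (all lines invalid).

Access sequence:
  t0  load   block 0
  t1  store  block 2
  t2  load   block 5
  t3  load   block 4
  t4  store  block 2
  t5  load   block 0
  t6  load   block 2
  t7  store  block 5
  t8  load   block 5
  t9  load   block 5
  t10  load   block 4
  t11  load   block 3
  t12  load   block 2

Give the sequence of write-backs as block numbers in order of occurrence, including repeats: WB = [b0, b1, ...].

WB = [2, 2, 5]

0: R B0 → L0 miss [-]
1: W B2 → L0 miss [D]
2: R B5 → L1 miss [-]
3: R B4 → L0 miss wb→B2 [-]
4: W B2 → L0 miss [D]
5: R B0 → L0 miss wb→B2 [-]
6: R B2 → L0 miss [-]
7: W B5 → L1 hit [D]
8: R B5 → L1 hit [D]
9: R B5 → L1 hit [D]
10: R B4 → L0 miss [-]
11: R B3 → L1 miss wb→B5 [-]
12: R B2 → L0 miss [-]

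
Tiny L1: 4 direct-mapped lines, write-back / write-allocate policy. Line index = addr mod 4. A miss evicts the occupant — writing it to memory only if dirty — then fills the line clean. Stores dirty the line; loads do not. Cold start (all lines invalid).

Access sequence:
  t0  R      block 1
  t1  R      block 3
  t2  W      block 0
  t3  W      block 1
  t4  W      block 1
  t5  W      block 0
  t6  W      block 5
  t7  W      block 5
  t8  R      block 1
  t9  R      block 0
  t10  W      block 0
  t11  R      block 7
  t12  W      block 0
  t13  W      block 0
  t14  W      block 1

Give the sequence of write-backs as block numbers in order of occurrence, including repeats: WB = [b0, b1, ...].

WB = [1, 5]

0: R B1 -> L1 miss  d=-]
1: R B3 -> L3 miss  d=-]
2: W B0 -> L0 miss  d=D]
3: W B1 -> L1 hit  d=D]
4: W B1 -> L1 hit  d=D]
5: W B0 -> L0 hit  d=D]
6: W B5 -> L1 miss wb->B1  d=D]
7: W B5 -> L1 hit  d=D]
8: R B1 -> L1 miss wb->B5  d=-]
9: R B0 -> L0 hit  d=D]
10: W B0 -> L0 hit  d=D]
11: R B7 -> L3 miss  d=-]
12: W B0 -> L0 hit  d=D]
13: W B0 -> L0 hit  d=D]
14: W B1 -> L1 hit  d=D]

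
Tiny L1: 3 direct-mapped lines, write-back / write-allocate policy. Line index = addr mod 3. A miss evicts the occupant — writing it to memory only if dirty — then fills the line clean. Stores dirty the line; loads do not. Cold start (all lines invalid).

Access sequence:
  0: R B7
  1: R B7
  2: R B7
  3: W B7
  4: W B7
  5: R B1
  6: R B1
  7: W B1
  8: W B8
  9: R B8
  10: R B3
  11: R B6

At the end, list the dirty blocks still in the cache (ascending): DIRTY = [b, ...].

DIRTY = [1, 8]

0: R B7 → L1 miss [-]
1: R B7 → L1 hit [-]
2: R B7 → L1 hit [-]
3: W B7 → L1 hit [D]
4: W B7 → L1 hit [D]
5: R B1 → L1 miss wb→B7 [-]
6: R B1 → L1 hit [-]
7: W B1 → L1 hit [D]
8: W B8 → L2 miss [D]
9: R B8 → L2 hit [D]
10: R B3 → L0 miss [-]
11: R B6 → L0 miss [-]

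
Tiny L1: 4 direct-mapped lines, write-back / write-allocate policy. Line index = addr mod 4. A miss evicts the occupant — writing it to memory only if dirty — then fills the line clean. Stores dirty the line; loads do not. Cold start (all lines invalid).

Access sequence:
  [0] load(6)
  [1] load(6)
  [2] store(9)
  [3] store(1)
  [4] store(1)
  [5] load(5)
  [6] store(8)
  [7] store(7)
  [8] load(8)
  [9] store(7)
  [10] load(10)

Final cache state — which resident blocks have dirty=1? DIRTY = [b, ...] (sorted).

0: R B6 -> L2 miss  d=-]
1: R B6 -> L2 hit  d=-]
2: W B9 -> L1 miss  d=D]
3: W B1 -> L1 miss wb->B9  d=D]
4: W B1 -> L1 hit  d=D]
5: R B5 -> L1 miss wb->B1  d=-]
6: W B8 -> L0 miss  d=D]
7: W B7 -> L3 miss  d=D]
8: R B8 -> L0 hit  d=D]
9: W B7 -> L3 hit  d=D]
10: R B10 -> L2 miss  d=-]

DIRTY = [7, 8]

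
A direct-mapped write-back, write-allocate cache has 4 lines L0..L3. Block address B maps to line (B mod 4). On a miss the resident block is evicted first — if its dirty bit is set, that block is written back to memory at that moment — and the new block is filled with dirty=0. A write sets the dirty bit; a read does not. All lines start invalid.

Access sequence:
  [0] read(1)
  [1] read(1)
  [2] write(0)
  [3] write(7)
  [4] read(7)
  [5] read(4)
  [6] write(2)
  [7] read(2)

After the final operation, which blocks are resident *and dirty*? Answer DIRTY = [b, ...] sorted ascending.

DIRTY = [2, 7]

  0 | R B1 → L1 miss [-]
  1 | R B1 → L1 hit [-]
  2 | W B0 → L0 miss [D]
  3 | W B7 → L3 miss [D]
  4 | R B7 → L3 hit [D]
  5 | R B4 → L0 miss wb→B0 [-]
  6 | W B2 → L2 miss [D]
  7 | R B2 → L2 hit [D]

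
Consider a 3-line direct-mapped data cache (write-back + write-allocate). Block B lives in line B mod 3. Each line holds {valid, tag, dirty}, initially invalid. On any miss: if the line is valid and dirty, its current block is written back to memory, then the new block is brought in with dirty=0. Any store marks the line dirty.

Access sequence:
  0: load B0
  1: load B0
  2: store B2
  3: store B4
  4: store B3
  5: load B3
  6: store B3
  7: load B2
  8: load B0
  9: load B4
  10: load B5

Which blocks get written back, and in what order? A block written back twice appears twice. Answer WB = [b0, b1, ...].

0: R B0 -> L0 miss  d=-]
1: R B0 -> L0 hit  d=-]
2: W B2 -> L2 miss  d=D]
3: W B4 -> L1 miss  d=D]
4: W B3 -> L0 miss  d=D]
5: R B3 -> L0 hit  d=D]
6: W B3 -> L0 hit  d=D]
7: R B2 -> L2 hit  d=D]
8: R B0 -> L0 miss wb->B3  d=-]
9: R B4 -> L1 hit  d=D]
10: R B5 -> L2 miss wb->B2  d=-]

WB = [3, 2]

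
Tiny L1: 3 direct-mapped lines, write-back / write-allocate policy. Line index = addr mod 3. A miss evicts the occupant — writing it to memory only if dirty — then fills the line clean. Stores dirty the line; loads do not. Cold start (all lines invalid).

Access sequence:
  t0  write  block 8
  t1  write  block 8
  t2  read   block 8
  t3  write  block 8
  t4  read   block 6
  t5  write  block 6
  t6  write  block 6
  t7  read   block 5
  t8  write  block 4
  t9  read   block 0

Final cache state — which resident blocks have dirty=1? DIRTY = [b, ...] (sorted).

0: W B8 → L2 miss [D]
1: W B8 → L2 hit [D]
2: R B8 → L2 hit [D]
3: W B8 → L2 hit [D]
4: R B6 → L0 miss [-]
5: W B6 → L0 hit [D]
6: W B6 → L0 hit [D]
7: R B5 → L2 miss wb→B8 [-]
8: W B4 → L1 miss [D]
9: R B0 → L0 miss wb→B6 [-]

DIRTY = [4]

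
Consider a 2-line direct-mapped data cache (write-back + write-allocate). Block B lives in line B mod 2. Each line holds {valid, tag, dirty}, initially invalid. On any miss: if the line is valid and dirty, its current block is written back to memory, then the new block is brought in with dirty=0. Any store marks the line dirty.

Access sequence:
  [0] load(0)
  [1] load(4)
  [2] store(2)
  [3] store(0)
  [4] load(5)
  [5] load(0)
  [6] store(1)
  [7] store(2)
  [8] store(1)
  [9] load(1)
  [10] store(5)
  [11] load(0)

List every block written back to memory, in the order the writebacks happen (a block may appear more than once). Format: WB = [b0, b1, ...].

WB = [2, 0, 1, 2]

  0 | R B0 → L0 miss [-]
  1 | R B4 → L0 miss [-]
  2 | W B2 → L0 miss [D]
  3 | W B0 → L0 miss wb→B2 [D]
  4 | R B5 → L1 miss [-]
  5 | R B0 → L0 hit [D]
  6 | W B1 → L1 miss [D]
  7 | W B2 → L0 miss wb→B0 [D]
  8 | W B1 → L1 hit [D]
  9 | R B1 → L1 hit [D]
  10 | W B5 → L1 miss wb→B1 [D]
  11 | R B0 → L0 miss wb→B2 [-]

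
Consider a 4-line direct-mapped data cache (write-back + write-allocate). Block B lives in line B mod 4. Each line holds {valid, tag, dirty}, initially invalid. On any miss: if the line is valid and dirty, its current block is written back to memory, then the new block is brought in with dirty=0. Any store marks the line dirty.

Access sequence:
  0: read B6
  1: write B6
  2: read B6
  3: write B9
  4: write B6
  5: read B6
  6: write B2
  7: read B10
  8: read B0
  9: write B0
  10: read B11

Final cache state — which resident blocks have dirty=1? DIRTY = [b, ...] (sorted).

0: R B6 -> L2 miss  d=-]
1: W B6 -> L2 hit  d=D]
2: R B6 -> L2 hit  d=D]
3: W B9 -> L1 miss  d=D]
4: W B6 -> L2 hit  d=D]
5: R B6 -> L2 hit  d=D]
6: W B2 -> L2 miss wb->B6  d=D]
7: R B10 -> L2 miss wb->B2  d=-]
8: R B0 -> L0 miss  d=-]
9: W B0 -> L0 hit  d=D]
10: R B11 -> L3 miss  d=-]

DIRTY = [0, 9]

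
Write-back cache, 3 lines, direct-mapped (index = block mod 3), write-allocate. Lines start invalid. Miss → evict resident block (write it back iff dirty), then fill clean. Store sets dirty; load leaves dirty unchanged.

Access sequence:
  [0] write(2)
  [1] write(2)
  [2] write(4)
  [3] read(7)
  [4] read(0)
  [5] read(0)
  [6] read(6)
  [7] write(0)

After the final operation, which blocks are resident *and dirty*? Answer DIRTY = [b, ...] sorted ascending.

  0 | W B2 → L2 miss [D]
  1 | W B2 → L2 hit [D]
  2 | W B4 → L1 miss [D]
  3 | R B7 → L1 miss wb→B4 [-]
  4 | R B0 → L0 miss [-]
  5 | R B0 → L0 hit [-]
  6 | R B6 → L0 miss [-]
  7 | W B0 → L0 miss [D]

DIRTY = [0, 2]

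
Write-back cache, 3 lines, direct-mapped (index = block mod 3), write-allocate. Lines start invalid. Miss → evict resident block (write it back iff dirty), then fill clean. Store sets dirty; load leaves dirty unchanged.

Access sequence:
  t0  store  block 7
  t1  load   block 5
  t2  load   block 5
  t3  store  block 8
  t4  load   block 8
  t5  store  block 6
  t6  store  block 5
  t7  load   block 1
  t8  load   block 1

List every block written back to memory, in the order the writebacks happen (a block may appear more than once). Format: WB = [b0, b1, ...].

0: W B7 → L1 miss [D]
1: R B5 → L2 miss [-]
2: R B5 → L2 hit [-]
3: W B8 → L2 miss [D]
4: R B8 → L2 hit [D]
5: W B6 → L0 miss [D]
6: W B5 → L2 miss wb→B8 [D]
7: R B1 → L1 miss wb→B7 [-]
8: R B1 → L1 hit [-]

WB = [8, 7]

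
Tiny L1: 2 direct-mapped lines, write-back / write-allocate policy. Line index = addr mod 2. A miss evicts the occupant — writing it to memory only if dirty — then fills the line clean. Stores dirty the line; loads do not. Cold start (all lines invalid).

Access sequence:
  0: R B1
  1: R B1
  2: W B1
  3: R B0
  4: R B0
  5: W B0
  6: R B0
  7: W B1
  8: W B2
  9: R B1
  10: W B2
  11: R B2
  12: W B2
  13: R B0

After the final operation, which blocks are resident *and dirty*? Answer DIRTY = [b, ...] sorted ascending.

0: R B1 -> L1 miss  d=-]
1: R B1 -> L1 hit  d=-]
2: W B1 -> L1 hit  d=D]
3: R B0 -> L0 miss  d=-]
4: R B0 -> L0 hit  d=-]
5: W B0 -> L0 hit  d=D]
6: R B0 -> L0 hit  d=D]
7: W B1 -> L1 hit  d=D]
8: W B2 -> L0 miss wb->B0  d=D]
9: R B1 -> L1 hit  d=D]
10: W B2 -> L0 hit  d=D]
11: R B2 -> L0 hit  d=D]
12: W B2 -> L0 hit  d=D]
13: R B0 -> L0 miss wb->B2  d=-]

DIRTY = [1]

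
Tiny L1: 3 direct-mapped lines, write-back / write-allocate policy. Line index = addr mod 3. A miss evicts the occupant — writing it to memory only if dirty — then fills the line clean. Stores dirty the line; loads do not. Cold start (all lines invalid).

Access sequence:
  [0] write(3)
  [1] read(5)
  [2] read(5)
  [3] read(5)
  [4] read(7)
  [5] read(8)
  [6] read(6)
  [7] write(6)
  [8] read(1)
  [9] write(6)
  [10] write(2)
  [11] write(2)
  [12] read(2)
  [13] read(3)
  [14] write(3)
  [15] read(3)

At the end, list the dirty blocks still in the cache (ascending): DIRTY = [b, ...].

0: W B3 -> L0 miss  d=D]
1: R B5 -> L2 miss  d=-]
2: R B5 -> L2 hit  d=-]
3: R B5 -> L2 hit  d=-]
4: R B7 -> L1 miss  d=-]
5: R B8 -> L2 miss  d=-]
6: R B6 -> L0 miss wb->B3  d=-]
7: W B6 -> L0 hit  d=D]
8: R B1 -> L1 miss  d=-]
9: W B6 -> L0 hit  d=D]
10: W B2 -> L2 miss  d=D]
11: W B2 -> L2 hit  d=D]
12: R B2 -> L2 hit  d=D]
13: R B3 -> L0 miss wb->B6  d=-]
14: W B3 -> L0 hit  d=D]
15: R B3 -> L0 hit  d=D]

DIRTY = [2, 3]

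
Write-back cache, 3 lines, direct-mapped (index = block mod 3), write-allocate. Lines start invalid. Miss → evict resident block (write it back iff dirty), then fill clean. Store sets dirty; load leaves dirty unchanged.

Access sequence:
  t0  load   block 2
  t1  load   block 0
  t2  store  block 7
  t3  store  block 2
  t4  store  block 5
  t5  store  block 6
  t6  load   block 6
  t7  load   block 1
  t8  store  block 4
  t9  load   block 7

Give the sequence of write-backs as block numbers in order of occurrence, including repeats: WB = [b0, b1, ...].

WB = [2, 7, 4]

0: R B2 -> L2 miss  d=-]
1: R B0 -> L0 miss  d=-]
2: W B7 -> L1 miss  d=D]
3: W B2 -> L2 hit  d=D]
4: W B5 -> L2 miss wb->B2  d=D]
5: W B6 -> L0 miss  d=D]
6: R B6 -> L0 hit  d=D]
7: R B1 -> L1 miss wb->B7  d=-]
8: W B4 -> L1 miss  d=D]
9: R B7 -> L1 miss wb->B4  d=-]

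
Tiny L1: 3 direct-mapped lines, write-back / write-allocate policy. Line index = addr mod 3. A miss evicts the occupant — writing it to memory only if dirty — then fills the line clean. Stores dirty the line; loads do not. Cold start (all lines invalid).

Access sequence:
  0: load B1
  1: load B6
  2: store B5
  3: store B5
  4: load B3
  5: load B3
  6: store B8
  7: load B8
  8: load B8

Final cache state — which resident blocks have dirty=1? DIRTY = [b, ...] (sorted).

DIRTY = [8]

  0 | R B1 → L1 miss [-]
  1 | R B6 → L0 miss [-]
  2 | W B5 → L2 miss [D]
  3 | W B5 → L2 hit [D]
  4 | R B3 → L0 miss [-]
  5 | R B3 → L0 hit [-]
  6 | W B8 → L2 miss wb→B5 [D]
  7 | R B8 → L2 hit [D]
  8 | R B8 → L2 hit [D]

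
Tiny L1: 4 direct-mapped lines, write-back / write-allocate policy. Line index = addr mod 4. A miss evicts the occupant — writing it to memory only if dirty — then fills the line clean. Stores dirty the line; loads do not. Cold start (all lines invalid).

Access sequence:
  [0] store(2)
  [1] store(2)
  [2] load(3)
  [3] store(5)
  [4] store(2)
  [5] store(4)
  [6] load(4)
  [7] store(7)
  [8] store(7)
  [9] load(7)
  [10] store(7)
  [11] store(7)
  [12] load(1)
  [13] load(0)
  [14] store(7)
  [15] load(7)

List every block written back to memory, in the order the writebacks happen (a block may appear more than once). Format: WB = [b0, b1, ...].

0: W B2 -> L2 miss  d=D]
1: W B2 -> L2 hit  d=D]
2: R B3 -> L3 miss  d=-]
3: W B5 -> L1 miss  d=D]
4: W B2 -> L2 hit  d=D]
5: W B4 -> L0 miss  d=D]
6: R B4 -> L0 hit  d=D]
7: W B7 -> L3 miss  d=D]
8: W B7 -> L3 hit  d=D]
9: R B7 -> L3 hit  d=D]
10: W B7 -> L3 hit  d=D]
11: W B7 -> L3 hit  d=D]
12: R B1 -> L1 miss wb->B5  d=-]
13: R B0 -> L0 miss wb->B4  d=-]
14: W B7 -> L3 hit  d=D]
15: R B7 -> L3 hit  d=D]

WB = [5, 4]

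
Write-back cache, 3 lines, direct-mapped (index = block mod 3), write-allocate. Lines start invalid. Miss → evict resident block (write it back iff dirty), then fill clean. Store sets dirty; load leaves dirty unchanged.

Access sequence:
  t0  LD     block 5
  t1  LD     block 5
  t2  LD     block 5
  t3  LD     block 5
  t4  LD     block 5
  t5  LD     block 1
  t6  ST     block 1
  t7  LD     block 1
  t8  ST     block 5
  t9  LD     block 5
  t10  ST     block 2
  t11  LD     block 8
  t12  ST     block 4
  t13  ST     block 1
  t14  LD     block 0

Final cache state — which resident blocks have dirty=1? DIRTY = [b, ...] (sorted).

0: R B5 -> L2 miss  d=-]
1: R B5 -> L2 hit  d=-]
2: R B5 -> L2 hit  d=-]
3: R B5 -> L2 hit  d=-]
4: R B5 -> L2 hit  d=-]
5: R B1 -> L1 miss  d=-]
6: W B1 -> L1 hit  d=D]
7: R B1 -> L1 hit  d=D]
8: W B5 -> L2 hit  d=D]
9: R B5 -> L2 hit  d=D]
10: W B2 -> L2 miss wb->B5  d=D]
11: R B8 -> L2 miss wb->B2  d=-]
12: W B4 -> L1 miss wb->B1  d=D]
13: W B1 -> L1 miss wb->B4  d=D]
14: R B0 -> L0 miss  d=-]

DIRTY = [1]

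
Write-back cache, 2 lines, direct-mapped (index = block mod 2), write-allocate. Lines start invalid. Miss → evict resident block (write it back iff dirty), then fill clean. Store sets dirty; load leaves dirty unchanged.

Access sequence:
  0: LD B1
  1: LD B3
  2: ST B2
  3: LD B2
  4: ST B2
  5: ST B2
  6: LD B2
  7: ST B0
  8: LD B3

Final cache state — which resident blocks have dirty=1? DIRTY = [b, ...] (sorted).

0: R B1 → L1 miss [-]
1: R B3 → L1 miss [-]
2: W B2 → L0 miss [D]
3: R B2 → L0 hit [D]
4: W B2 → L0 hit [D]
5: W B2 → L0 hit [D]
6: R B2 → L0 hit [D]
7: W B0 → L0 miss wb→B2 [D]
8: R B3 → L1 hit [-]

DIRTY = [0]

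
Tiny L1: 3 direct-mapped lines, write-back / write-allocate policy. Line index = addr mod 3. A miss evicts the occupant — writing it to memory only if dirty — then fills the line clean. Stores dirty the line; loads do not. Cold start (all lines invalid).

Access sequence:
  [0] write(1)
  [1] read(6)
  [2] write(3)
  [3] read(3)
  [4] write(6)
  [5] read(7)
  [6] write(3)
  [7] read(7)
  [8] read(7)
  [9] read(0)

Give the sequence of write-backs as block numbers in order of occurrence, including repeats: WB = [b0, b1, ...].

WB = [3, 1, 6, 3]

0: W B1 → L1 miss [D]
1: R B6 → L0 miss [-]
2: W B3 → L0 miss [D]
3: R B3 → L0 hit [D]
4: W B6 → L0 miss wb→B3 [D]
5: R B7 → L1 miss wb→B1 [-]
6: W B3 → L0 miss wb→B6 [D]
7: R B7 → L1 hit [-]
8: R B7 → L1 hit [-]
9: R B0 → L0 miss wb→B3 [-]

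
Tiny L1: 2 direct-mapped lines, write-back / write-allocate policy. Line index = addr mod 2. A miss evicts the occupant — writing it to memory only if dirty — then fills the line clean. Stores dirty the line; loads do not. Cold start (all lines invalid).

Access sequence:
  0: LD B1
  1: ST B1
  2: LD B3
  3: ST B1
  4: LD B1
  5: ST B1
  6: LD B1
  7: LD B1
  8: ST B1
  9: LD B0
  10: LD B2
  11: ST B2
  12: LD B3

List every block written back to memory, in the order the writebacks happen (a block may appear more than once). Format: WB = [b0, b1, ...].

WB = [1, 1]

0: R B1 -> L1 miss  d=-]
1: W B1 -> L1 hit  d=D]
2: R B3 -> L1 miss wb->B1  d=-]
3: W B1 -> L1 miss  d=D]
4: R B1 -> L1 hit  d=D]
5: W B1 -> L1 hit  d=D]
6: R B1 -> L1 hit  d=D]
7: R B1 -> L1 hit  d=D]
8: W B1 -> L1 hit  d=D]
9: R B0 -> L0 miss  d=-]
10: R B2 -> L0 miss  d=-]
11: W B2 -> L0 hit  d=D]
12: R B3 -> L1 miss wb->B1  d=-]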